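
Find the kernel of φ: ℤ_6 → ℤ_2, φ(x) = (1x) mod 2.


Kernel = preimage of identity
ker(φ) = {x ∈ ℤ_6 : 1x ≡ 0 (mod 2)}. Since 2 | 6, φ is well-defined. The kernel is the cyclic subgroup ⟨2⟩ of ℤ_6 (order 3), i.e. {0, 2, 4}

ker(φ) = {0, 2, 4}


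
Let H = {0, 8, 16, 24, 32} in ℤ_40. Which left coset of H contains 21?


21 + H = {21 + h (mod 40) : h ∈ H}
21+0=21, 21+8=29, 21+16=37, 21+24=5, 21+32=13
21 + H = {5, 13, 21, 29, 37} = 5 + H

21 + H = {5, 13, 21, 29, 37}


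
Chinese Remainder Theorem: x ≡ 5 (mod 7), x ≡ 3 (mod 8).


m₁ = 7, m₂ = 8, gcd = 1, so CRT applies. M = m₁·m₂ = 56
Let M₁ = M/m₁ = 8, M₂ = M/m₂ = 7
Find y₁ ≡ M₁⁻¹ (mod m₁): 8⁻¹ ≡ 1 (mod 7)
Find y₂ ≡ M₂⁻¹ (mod m₂): 7⁻¹ ≡ 7 (mod 8)
x = a₁·M₁·y₁ + a₂·M₂·y₂ = 5·8·1 + 3·7·7 = 187
Reduce mod 56: x ≡ 19
Check: 19 mod 7 = 5 ✓, 19 mod 8 = 3 ✓

x ≡ 19 (mod 56)


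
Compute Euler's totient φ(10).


φ(n) = count of k ∈ {1,...,n} with gcd(k,n)=1
Coprimes to 10: {1, 3, 7, 9}
Count: 4

φ(10) = 4


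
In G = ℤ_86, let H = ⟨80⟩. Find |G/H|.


|⟨80⟩| = n / gcd(80, 86) = 86 / 2 = 43
H is normal (ℤ_86 is abelian).
|G/H| = |G| / |H| = 86 / 43 = 2

|G/H| = 2


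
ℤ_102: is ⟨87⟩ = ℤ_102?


g generates ℤ_n iff gcd(g, n) = 1
gcd(87, 102) = 3
Since gcd = 3 ≠ 1, ⟨87⟩ has order 34 < 102, so 87 is not a generator.

No, 87 does not generate ℤ_102


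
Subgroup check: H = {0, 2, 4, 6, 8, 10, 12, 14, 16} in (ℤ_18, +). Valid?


Subgroup test for H = {0, 2, 4, 6, 8, 10, 12, 14, 16} in (ℤ_18, +):
(1) 0 ∈ H? Yes
(2) Closure: for all a,b ∈ H, (a+b) mod 18 ∈ H? Yes
(3) Inverses: for all a ∈ H, -a mod 18 ∈ H? Yes

Yes, H is a subgroup of ℤ_18


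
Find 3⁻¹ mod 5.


Use the extended Euclidean algorithm to write 1 = 3·s + 5·t; then s mod 5 is the inverse.
Euclidean algorithm:
  3 = 0·5 + 3
  5 = 1·3 + 2
  3 = 1·2 + 1
  2 = 2·1 + 0
gcd(3,5) = 1
Back-substitution gives: 3·(2) + 5·(-1) = 1
So 3⁻¹ ≡ 2 ≡ 2 (mod 5)
Check: 3 × 2 = 6 ≡ 1 (mod 5) ✓

3⁻¹ ≡ 2 (mod 5)


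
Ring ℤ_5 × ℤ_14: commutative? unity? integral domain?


Direct product ring; commutative with unity (1,1); but (1,0)·(0,1) = (0,0) gives zero divisors, so not an integral domain
Commutative: Yes
Integral domain: No
Has unity: Yes

ℤ_5 × ℤ_14: Commutative=Yes, Unity=Yes


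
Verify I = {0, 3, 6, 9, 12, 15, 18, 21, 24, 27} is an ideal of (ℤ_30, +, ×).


Check ideal conditions for I = {0, 3, 6, 9, 12, 15, 18, 21, 24, 27} in ℤ_30:
(1) I is an additive subgroup? Yes
(2) For r ∈ ℤ_30 and a ∈ I: r·a ∈ I? Yes

Yes, I is an ideal of ℤ_30


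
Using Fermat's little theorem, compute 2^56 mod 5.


Fermat's little theorem: if p is prime and gcd(a,p)=1, then a^(p-1) ≡ 1 (mod p)
p = 5 is prime, gcd(2,5) = 1
Reduce exponent: 56 mod 4 = 0
So 2^56 ≡ 2^0 (mod 5)
2^0 = 1

2^56 ≡ 1 (mod 5)


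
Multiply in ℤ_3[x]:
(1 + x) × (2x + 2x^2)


Expand and collect like terms; reduce coefficients mod 3:
x^0: 1·0 = 0 ≡ 0 (mod 3)
x^1: 1·2 + 1·0 = 2 ≡ 2 (mod 3)
x^2: 1·2 + 1·2 = 4 ≡ 1 (mod 3)
x^3: 1·2 = 2 ≡ 2 (mod 3)
Result: 2x + x^2 + 2x^3

f · g = 2x + x^2 + 2x^3


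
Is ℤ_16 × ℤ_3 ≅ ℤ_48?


Comparing ℤ_16 × ℤ_3 and ℤ_48:
gcd(16,3) = 1, so ℤ_16 × ℤ_3 ≅ ℤ_48 (CRT)

Yes, ℤ_16 × ℤ_3 ≅ ℤ_48


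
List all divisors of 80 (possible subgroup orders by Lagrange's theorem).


Lagrange's theorem: |H| divides |G|
|G| = 80
Divisors of 80: 1, 2, 4, 5, 8, 10, 16, 20, 40, 80

Possible subgroup orders: {1, 2, 4, 5, 8, 10, 16, 20, 40, 80}


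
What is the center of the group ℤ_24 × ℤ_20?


Z(G) = {g ∈ G | gx = xg for all x ∈ G}
Direct product of abelian groups is abelian, so Z(G) = G

Z(ℤ_24 × ℤ_20) = ℤ_24 × ℤ_20


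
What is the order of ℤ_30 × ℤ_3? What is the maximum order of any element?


|ℤ_30 × ℤ_3| = 30 × 3 = 90
Max element order = lcm(30,3) = 30
Cyclic? No (gcd=3)

|ℤ_30×ℤ_3| = 90, max element order = 30


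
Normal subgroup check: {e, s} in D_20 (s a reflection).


H = {e, s} in D_20 (s a reflection)
r·s·r⁻¹ = sr⁻² ≠ s for n ≥ 3, so {e, s} is not closed under conjugation

No, not a normal subgroup


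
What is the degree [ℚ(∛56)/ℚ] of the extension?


∛56 has minimal polynomial x³ - 56 (irreducible over ℚ since 56 is not a perfect cube)

[ℚ(∛56)/ℚ] = 3


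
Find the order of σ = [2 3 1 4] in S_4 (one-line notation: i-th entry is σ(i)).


Cycle decomposition: (1 2 3)
Cycle lengths: 3
Order = lcm(3) = 3

ord(σ) = 3


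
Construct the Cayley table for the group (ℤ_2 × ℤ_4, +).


Elements: {(0,0), (0,1), (0,2), (0,3), (1,0), (1,1), (1,2), (1,3)}
Operation: componentwise addition mod (2, 4)
Entry (a, b) = ((a₁+b₁) mod 2, (a₂+b₂) mod 4)

Cayley table:
      | (0,0) | (0,1) | (0,2) | (0,3) | (1,0) | (1,1) | (1,2) | (1,3)
(0,0) | (0,0) | (0,1) | (0,2) | (0,3) | (1,0) | (1,1) | (1,2) | (1,3)
(0,1) | (0,1) | (0,2) | (0,3) | (0,0) | (1,1) | (1,2) | (1,3) | (1,0)
(0,2) | (0,2) | (0,3) | (0,0) | (0,1) | (1,2) | (1,3) | (1,0) | (1,1)
(0,3) | (0,3) | (0,0) | (0,1) | (0,2) | (1,3) | (1,0) | (1,1) | (1,2)
(1,0) | (1,0) | (1,1) | (1,2) | (1,3) | (0,0) | (0,1) | (0,2) | (0,3)
(1,1) | (1,1) | (1,2) | (1,3) | (1,0) | (0,1) | (0,2) | (0,3) | (0,0)
(1,2) | (1,2) | (1,3) | (1,0) | (1,1) | (0,2) | (0,3) | (0,0) | (0,1)
(1,3) | (1,3) | (1,0) | (1,1) | (1,2) | (0,3) | (0,0) | (0,1) | (0,2)


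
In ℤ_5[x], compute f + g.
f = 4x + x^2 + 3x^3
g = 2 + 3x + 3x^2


Add coefficients mod 5:
x^0: 0 + 2 = 2 (mod 5)
x^1: 4 + 3 = 2 (mod 5)
x^2: 1 + 3 = 4 (mod 5)
x^3: 3 + 0 = 3 (mod 5)
Result: 2 + 2x + 4x^2 + 3x^3

f + g = 2 + 2x + 4x^2 + 3x^3


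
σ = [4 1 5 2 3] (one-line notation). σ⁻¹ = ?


To find σ⁻¹, swap domain and range:
σ(1) = 4 → σ⁻¹(4) = 1
σ(2) = 1 → σ⁻¹(1) = 2
σ(3) = 5 → σ⁻¹(5) = 3
σ(4) = 2 → σ⁻¹(2) = 4
σ(5) = 3 → σ⁻¹(3) = 5

σ⁻¹ = [2 4 5 1 3]


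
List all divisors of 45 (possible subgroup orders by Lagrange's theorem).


Lagrange's theorem: |H| divides |G|
|G| = 45
Divisors of 45: 1, 3, 5, 9, 15, 45

Possible subgroup orders: {1, 3, 5, 9, 15, 45}


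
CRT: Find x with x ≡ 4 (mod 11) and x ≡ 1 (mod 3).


m₁ = 11, m₂ = 3, gcd = 1, so CRT applies. M = m₁·m₂ = 33
Let M₁ = M/m₁ = 3, M₂ = M/m₂ = 11
Find y₁ ≡ M₁⁻¹ (mod m₁): 3⁻¹ ≡ 4 (mod 11)
Find y₂ ≡ M₂⁻¹ (mod m₂): 11⁻¹ ≡ 2 (mod 3)
x = a₁·M₁·y₁ + a₂·M₂·y₂ = 4·3·4 + 1·11·2 = 70
Reduce mod 33: x ≡ 4
Check: 4 mod 11 = 4 ✓, 4 mod 3 = 1 ✓

x ≡ 4 (mod 33)


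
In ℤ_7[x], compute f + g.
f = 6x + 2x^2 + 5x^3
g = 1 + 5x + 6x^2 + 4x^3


Add coefficients mod 7:
x^0: 0 + 1 = 1 (mod 7)
x^1: 6 + 5 = 4 (mod 7)
x^2: 2 + 6 = 1 (mod 7)
x^3: 5 + 4 = 2 (mod 7)
Result: 1 + 4x + x^2 + 2x^3

f + g = 1 + 4x + x^2 + 2x^3


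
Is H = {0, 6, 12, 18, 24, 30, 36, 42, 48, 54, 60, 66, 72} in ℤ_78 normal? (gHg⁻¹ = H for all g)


H = {0, 6, 12, 18, 24, 30, 36, 42, 48, 54, 60, 66, 72} in ℤ_78
ℤ_78 is abelian; every subgroup of an abelian group is normal

Yes, normal subgroup


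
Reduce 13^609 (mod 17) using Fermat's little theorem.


Fermat's little theorem: if p is prime and gcd(a,p)=1, then a^(p-1) ≡ 1 (mod p)
p = 17 is prime, gcd(13,17) = 1
Reduce exponent: 609 mod 16 = 1
So 13^609 ≡ 13^1 (mod 17)
13^1 mod 17 = 13

13^609 ≡ 13 (mod 17)


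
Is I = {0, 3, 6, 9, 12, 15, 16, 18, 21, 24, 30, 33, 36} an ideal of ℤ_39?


Check ideal conditions for I = {0, 3, 6, 9, 12, 15, 16, 18, 21, 24, 30, 33, 36} in ℤ_39:
(1) I is an additive subgroup? No
(2) For r ∈ ℤ_39 and a ∈ I: r·a ∈ I? No  [counterexample: r=2, a=16, r·a mod 39 = 32 ∉ I]

No, I is not an ideal of ℤ_39


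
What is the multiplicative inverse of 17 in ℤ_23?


Use the extended Euclidean algorithm to write 1 = 17·s + 23·t; then s mod 23 is the inverse.
Euclidean algorithm:
  17 = 0·23 + 17
  23 = 1·17 + 6
  17 = 2·6 + 5
  6 = 1·5 + 1
  5 = 5·1 + 0
gcd(17,23) = 1
Back-substitution gives: 17·(-4) + 23·(3) = 1
So 17⁻¹ ≡ -4 ≡ 19 (mod 23)
Check: 17 × 19 = 323 ≡ 1 (mod 23) ✓

17⁻¹ ≡ 19 (mod 23)


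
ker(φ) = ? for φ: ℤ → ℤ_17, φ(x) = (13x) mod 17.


Kernel = preimage of identity
ker(φ) = {x ∈ ℤ : 13x ≡ 0 (mod 17)}. gcd(13,17) = 1, so 13x ≡ 0 (mod 17) ⟺ x ≡ 0 (mod 17/1 = 17). Hence ker(φ) = 17ℤ

ker(φ) = 17ℤ


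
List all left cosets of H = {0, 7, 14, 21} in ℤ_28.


H = {0, 7, 14, 21}, |H| = 4
Number of cosets = |G|/|H| = 28/4 = 7
0 + H = {0, 7, 14, 21}
1 + H = {1, 8, 15, 22}
2 + H = {2, 9, 16, 23}
3 + H = {3, 10, 17, 24}
4 + H = {4, 11, 18, 25}
5 + H = {5, 12, 19, 26}
6 + H = {6, 13, 20, 27}

Cosets: 0+H={0,7,14,21}; 1+H={1,8,15,22}; 2+H={2,9,16,23}; 3+H={3,10,17,24}; 4+H={4,11,18,25}; 5+H={5,12,19,26}; 6+H={6,13,20,27}


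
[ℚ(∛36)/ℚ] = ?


∛36 has minimal polynomial x³ - 36 (irreducible over ℚ since 36 is not a perfect cube)

[ℚ(∛36)/ℚ] = 3


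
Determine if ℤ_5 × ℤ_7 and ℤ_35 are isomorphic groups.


Comparing ℤ_5 × ℤ_7 and ℤ_35:
gcd(5,7) = 1, so ℤ_5 × ℤ_7 ≅ ℤ_35 (CRT)

Yes, ℤ_5 × ℤ_7 ≅ ℤ_35


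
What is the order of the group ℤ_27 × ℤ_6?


|A × B| = |A| · |B|
|ℤ_27 × ℤ_6| = 27 × 6 = 162

|ℤ_27 × ℤ_6| = 162


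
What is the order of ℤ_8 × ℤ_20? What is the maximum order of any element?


|ℤ_8 × ℤ_20| = 8 × 20 = 160
Max element order = lcm(8,20) = 40
Cyclic? No (gcd=4)

|ℤ_8×ℤ_20| = 160, max element order = 40


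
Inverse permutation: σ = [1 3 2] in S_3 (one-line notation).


To find σ⁻¹, swap domain and range:
σ(1) = 1 → σ⁻¹(1) = 1
σ(2) = 3 → σ⁻¹(3) = 2
σ(3) = 2 → σ⁻¹(2) = 3

σ⁻¹ = [1 3 2]


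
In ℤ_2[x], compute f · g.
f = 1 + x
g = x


Expand and collect like terms; reduce coefficients mod 2:
x^0: 1·0 = 0 ≡ 0 (mod 2)
x^1: 1·1 + 1·0 = 1 ≡ 1 (mod 2)
x^2: 1·1 = 1 ≡ 1 (mod 2)
Result: x + x^2

f · g = x + x^2


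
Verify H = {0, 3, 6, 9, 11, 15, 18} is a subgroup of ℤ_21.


Subgroup test for H = {0, 3, 6, 9, 11, 15, 18} in (ℤ_21, +):
(1) 0 ∈ H? Yes
(2) Closure: for all a,b ∈ H, (a+b) mod 21 ∈ H? No  [counterexample: 3 + 9 = 12 ∉ H]
(3) Inverses: for all a ∈ H, -a mod 21 ∈ H? No

No, H is not a subgroup of ℤ_21


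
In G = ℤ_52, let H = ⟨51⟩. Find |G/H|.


|⟨51⟩| = n / gcd(51, 52) = 52 / 1 = 52
H is normal (ℤ_52 is abelian).
|G/H| = |G| / |H| = 52 / 52 = 1

|G/H| = 1


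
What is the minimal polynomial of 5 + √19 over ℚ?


Let α = 5 + √19. Then α - 5 = √19, so (α - 5)² = 19, giving α² - 10α + 6 = 0. Degree 2 and α ∉ ℚ, so this is the minimal polynomial.

Minimal polynomial: x² - 10x + 6


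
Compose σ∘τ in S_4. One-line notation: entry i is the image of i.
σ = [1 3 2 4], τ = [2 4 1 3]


σ∘τ: apply τ first, then σ
1 →τ 2 →σ 3
2 →τ 4 →σ 4
3 →τ 1 →σ 1
4 →τ 3 →σ 2

σ∘τ = [3 4 1 2]


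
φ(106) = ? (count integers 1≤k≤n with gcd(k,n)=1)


Factor n: 106 = 2 × 53
φ(n) = n · ∏(1 - 1/p) over distinct primes p | n
φ(106) = 106 · (1 - 1/2) · (1 - 1/53) = 52

φ(106) = 52


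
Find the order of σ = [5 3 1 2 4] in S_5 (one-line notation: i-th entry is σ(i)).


Cycle decomposition: (1 5 4 2 3)
Cycle lengths: 5
Order = lcm(5) = 5

ord(σ) = 5


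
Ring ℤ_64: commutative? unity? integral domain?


ℤ_64 is a commutative ring with unity 1; 64 = 2×32 is composite, so 2·32 ≡ 0 gives zero divisors (not an integral domain)
Commutative: Yes
Integral domain: No
Has unity: Yes

ℤ_64: Commutative=Yes, Unity=Yes


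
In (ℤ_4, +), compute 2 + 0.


Operation: addition mod 4
2 + 0 = (a + b) mod 4 with a = 2, b = 0

2 + 0 = 2


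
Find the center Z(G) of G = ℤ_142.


Z(G) = {g ∈ G | gx = xg for all x ∈ G}
ℤ_142 is abelian, so Z(G) = G

Z(ℤ_142) = ℤ_142


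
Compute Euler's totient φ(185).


Factor n: 185 = 5 × 37
φ(n) = n · ∏(1 - 1/p) over distinct primes p | n
φ(185) = 185 · (1 - 1/5) · (1 - 1/37) = 144

φ(185) = 144


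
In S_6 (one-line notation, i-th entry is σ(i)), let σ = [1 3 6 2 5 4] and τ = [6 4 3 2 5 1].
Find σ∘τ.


σ∘τ: apply τ first, then σ
1 →τ 6 →σ 4
2 →τ 4 →σ 2
3 →τ 3 →σ 6
4 →τ 2 →σ 3
5 →τ 5 →σ 5
6 →τ 1 →σ 1

σ∘τ = [4 2 6 3 5 1]


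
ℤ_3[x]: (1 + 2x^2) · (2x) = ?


Expand and collect like terms; reduce coefficients mod 3:
x^0: 1·0 = 0 ≡ 0 (mod 3)
x^1: 1·2 + 0·0 = 2 ≡ 2 (mod 3)
x^2: 0·2 + 2·0 = 0 ≡ 0 (mod 3)
x^3: 2·2 = 4 ≡ 1 (mod 3)
Result: 2x + x^3

f · g = 2x + x^3


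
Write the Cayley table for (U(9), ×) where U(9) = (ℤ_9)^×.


Elements: {1, 2, 4, 5, 7, 8}
Operation: multiplication mod 9
Entry (a, b) = (a × b) mod 9

Cayley table:
  | 1 | 2 | 4 | 5 | 7 | 8
1 | 1 | 2 | 4 | 5 | 7 | 8
2 | 2 | 4 | 8 | 1 | 5 | 7
4 | 4 | 8 | 7 | 2 | 1 | 5
5 | 5 | 1 | 2 | 7 | 8 | 4
7 | 7 | 5 | 1 | 8 | 4 | 2
8 | 8 | 7 | 5 | 4 | 2 | 1


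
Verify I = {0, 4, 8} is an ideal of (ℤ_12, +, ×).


Check ideal conditions for I = {0, 4, 8} in ℤ_12:
(1) I is an additive subgroup? Yes
(2) For r ∈ ℤ_12 and a ∈ I: r·a ∈ I? Yes

Yes, I is an ideal of ℤ_12


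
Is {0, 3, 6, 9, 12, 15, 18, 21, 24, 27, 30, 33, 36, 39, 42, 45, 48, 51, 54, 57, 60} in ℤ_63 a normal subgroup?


H = {0, 3, 6, 9, 12, 15, 18, 21, 24, 27, 30, 33, 36, 39, 42, 45, 48, 51, 54, 57, 60} in ℤ_63
ℤ_63 is abelian; every subgroup of an abelian group is normal

Yes, normal subgroup


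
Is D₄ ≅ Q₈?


Comparing D₄ and Q₈:
D₄ has 5 elements of order 2; Q₈ has only 1

No, D₄ ≇ Q₈


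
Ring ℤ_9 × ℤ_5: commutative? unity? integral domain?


Direct product ring; commutative with unity (1,1); but (1,0)·(0,1) = (0,0) gives zero divisors, so not an integral domain
Commutative: Yes
Integral domain: No
Has unity: Yes

ℤ_9 × ℤ_5: Commutative=Yes, Unity=Yes


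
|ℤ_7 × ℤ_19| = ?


|A × B| = |A| · |B|
|ℤ_7 × ℤ_19| = 7 × 19 = 133

|ℤ_7 × ℤ_19| = 133


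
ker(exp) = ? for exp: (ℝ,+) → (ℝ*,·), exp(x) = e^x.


Kernel = preimage of identity
ker(exp) = {x ∈ ℝ | e^x = 1} = {0}

ker(exp) = {0}


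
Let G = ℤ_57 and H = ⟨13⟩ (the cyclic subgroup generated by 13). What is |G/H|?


|⟨13⟩| = n / gcd(13, 57) = 57 / 1 = 57
H is normal (ℤ_57 is abelian).
|G/H| = |G| / |H| = 57 / 57 = 1

|G/H| = 1


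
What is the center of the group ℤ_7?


Z(G) = {g ∈ G | gx = xg for all x ∈ G}
ℤ_7 is abelian, so Z(G) = G

Z(ℤ_7) = ℤ_7


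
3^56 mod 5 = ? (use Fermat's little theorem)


Fermat's little theorem: if p is prime and gcd(a,p)=1, then a^(p-1) ≡ 1 (mod p)
p = 5 is prime, gcd(3,5) = 1
Reduce exponent: 56 mod 4 = 0
So 3^56 ≡ 3^0 (mod 5)
3^0 = 1

3^56 ≡ 1 (mod 5)


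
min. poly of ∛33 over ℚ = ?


∛33 satisfies x³ - 33 = 0, irreducible over ℚ (no rational root; 33 is not a perfect cube)

Minimal polynomial: x³ - 33


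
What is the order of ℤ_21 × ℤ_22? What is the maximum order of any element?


|ℤ_21 × ℤ_22| = 21 × 22 = 462
Max element order = lcm(21,22) = 462
Cyclic? Yes (gcd=1)

|ℤ_21×ℤ_22| = 462, max element order = 462


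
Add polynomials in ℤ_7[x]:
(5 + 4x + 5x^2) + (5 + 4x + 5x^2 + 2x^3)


Add coefficients mod 7:
x^0: 5 + 5 = 3 (mod 7)
x^1: 4 + 4 = 1 (mod 7)
x^2: 5 + 5 = 3 (mod 7)
x^3: 0 + 2 = 2 (mod 7)
Result: 3 + x + 3x^2 + 2x^3

f + g = 3 + x + 3x^2 + 2x^3


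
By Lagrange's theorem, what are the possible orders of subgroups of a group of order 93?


Lagrange's theorem: |H| divides |G|
|G| = 93
Divisors of 93: 1, 3, 31, 93

Possible subgroup orders: {1, 3, 31, 93}


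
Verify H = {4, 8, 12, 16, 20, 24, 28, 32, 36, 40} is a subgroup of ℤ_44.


Subgroup test for H = {4, 8, 12, 16, 20, 24, 28, 32, 36, 40} in (ℤ_44, +):
(1) 0 ∈ H? No
(2) Closure: for all a,b ∈ H, (a+b) mod 44 ∈ H? No  [counterexample: 4 + 40 = 0 ∉ H]
(3) Inverses: for all a ∈ H, -a mod 44 ∈ H? Yes

No, H is not a subgroup of ℤ_44


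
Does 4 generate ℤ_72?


g generates ℤ_n iff gcd(g, n) = 1
gcd(4, 72) = 4
Since gcd = 4 ≠ 1, ⟨4⟩ has order 18 < 72, so 4 is not a generator.

No, 4 does not generate ℤ_72


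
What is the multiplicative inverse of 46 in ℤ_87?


Use the extended Euclidean algorithm to write 1 = 46·s + 87·t; then s mod 87 is the inverse.
Euclidean algorithm:
  46 = 0·87 + 46
  87 = 1·46 + 41
  46 = 1·41 + 5
  41 = 8·5 + 1
  5 = 5·1 + 0
gcd(46,87) = 1
Back-substitution gives: 46·(-17) + 87·(9) = 1
So 46⁻¹ ≡ -17 ≡ 70 (mod 87)
Check: 46 × 70 = 3220 ≡ 1 (mod 87) ✓

46⁻¹ ≡ 70 (mod 87)


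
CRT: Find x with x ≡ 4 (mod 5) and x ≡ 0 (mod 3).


m₁ = 5, m₂ = 3, gcd = 1, so CRT applies. M = m₁·m₂ = 15
Let M₁ = M/m₁ = 3, M₂ = M/m₂ = 5
Find y₁ ≡ M₁⁻¹ (mod m₁): 3⁻¹ ≡ 2 (mod 5)
Find y₂ ≡ M₂⁻¹ (mod m₂): 5⁻¹ ≡ 2 (mod 3)
x = a₁·M₁·y₁ + a₂·M₂·y₂ = 4·3·2 + 0·5·2 = 24
Reduce mod 15: x ≡ 9
Check: 9 mod 5 = 4 ✓, 9 mod 3 = 0 ✓

x ≡ 9 (mod 15)


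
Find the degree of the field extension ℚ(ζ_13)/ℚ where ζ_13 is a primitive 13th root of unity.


[ℚ(ζ_n):ℚ] = deg Φ_n(x) = φ(n). Here φ(13) = 12

[ℚ(ζ_13)/ℚ where ζ_13 is a primitive 13th root of unity] = 12


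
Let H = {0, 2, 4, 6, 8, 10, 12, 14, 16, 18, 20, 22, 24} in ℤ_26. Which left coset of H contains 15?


15 + H = {15 + h (mod 26) : h ∈ H}
15+0=15, 15+2=17, 15+4=19, 15+6=21, 15+8=23, 15+10=25, 15+12=1, 15+14=3, 15+16=5, 15+18=7, 15+20=9, 15+22=11, 15+24=13
15 + H = {1, 3, 5, 7, 9, 11, 13, 15, 17, 19, 21, 23, 25} = 1 + H

15 + H = {1, 3, 5, 7, 9, 11, 13, 15, 17, 19, 21, 23, 25}


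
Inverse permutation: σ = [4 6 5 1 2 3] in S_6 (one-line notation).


To find σ⁻¹, swap domain and range:
σ(1) = 4 → σ⁻¹(4) = 1
σ(2) = 6 → σ⁻¹(6) = 2
σ(3) = 5 → σ⁻¹(5) = 3
σ(4) = 1 → σ⁻¹(1) = 4
σ(5) = 2 → σ⁻¹(2) = 5
σ(6) = 3 → σ⁻¹(3) = 6

σ⁻¹ = [4 5 6 1 3 2]


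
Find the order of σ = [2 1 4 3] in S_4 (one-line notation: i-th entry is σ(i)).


Cycle decomposition: (1 2) (3 4)
Cycle lengths: 2, 2
Order = lcm(2, 2) = 2

ord(σ) = 2


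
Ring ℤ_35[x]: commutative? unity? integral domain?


ℤ_35 has zero divisors (5·7 ≡ 0), and these lift to constant zero divisors in ℤ_35[x]; so not an integral domain
Commutative: Yes
Integral domain: No
Has unity: Yes

ℤ_35[x]: Commutative=Yes, Unity=Yes


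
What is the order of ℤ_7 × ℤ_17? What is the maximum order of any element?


|ℤ_7 × ℤ_17| = 7 × 17 = 119
Max element order = lcm(7,17) = 119
Cyclic? Yes (gcd=1)

|ℤ_7×ℤ_17| = 119, max element order = 119


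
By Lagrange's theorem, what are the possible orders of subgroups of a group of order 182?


Lagrange's theorem: |H| divides |G|
|G| = 182
Divisors of 182: 1, 2, 7, 13, 14, 26, 91, 182

Possible subgroup orders: {1, 2, 7, 13, 14, 26, 91, 182}


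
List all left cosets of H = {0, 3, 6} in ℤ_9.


H = {0, 3, 6}, |H| = 3
Number of cosets = |G|/|H| = 9/3 = 3
0 + H = {0, 3, 6}
1 + H = {1, 4, 7}
2 + H = {2, 5, 8}

Cosets: 0+H={0,3,6}; 1+H={1,4,7}; 2+H={2,5,8}


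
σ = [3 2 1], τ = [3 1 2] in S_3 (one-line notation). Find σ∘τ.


σ∘τ: apply τ first, then σ
1 →τ 3 →σ 1
2 →τ 1 →σ 3
3 →τ 2 →σ 2

σ∘τ = [1 3 2]


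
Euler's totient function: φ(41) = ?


Factor n: 41 = 41
φ(n) = n · ∏(1 - 1/p) over distinct primes p | n
φ(41) = 41 · (1 - 1/41) = 40

φ(41) = 40


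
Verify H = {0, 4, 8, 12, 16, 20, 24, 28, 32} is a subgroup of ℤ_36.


Subgroup test for H = {0, 4, 8, 12, 16, 20, 24, 28, 32} in (ℤ_36, +):
(1) 0 ∈ H? Yes
(2) Closure: for all a,b ∈ H, (a+b) mod 36 ∈ H? Yes
(3) Inverses: for all a ∈ H, -a mod 36 ∈ H? Yes

Yes, H is a subgroup of ℤ_36


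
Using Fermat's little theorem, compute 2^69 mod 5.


Fermat's little theorem: if p is prime and gcd(a,p)=1, then a^(p-1) ≡ 1 (mod p)
p = 5 is prime, gcd(2,5) = 1
Reduce exponent: 69 mod 4 = 1
So 2^69 ≡ 2^1 (mod 5)
2^1 mod 5 = 2

2^69 ≡ 2 (mod 5)


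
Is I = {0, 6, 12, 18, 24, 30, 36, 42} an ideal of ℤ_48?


Check ideal conditions for I = {0, 6, 12, 18, 24, 30, 36, 42} in ℤ_48:
(1) I is an additive subgroup? Yes
(2) For r ∈ ℤ_48 and a ∈ I: r·a ∈ I? Yes

Yes, I is an ideal of ℤ_48


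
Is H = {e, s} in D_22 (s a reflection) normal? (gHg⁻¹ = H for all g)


H = {e, s} in D_22 (s a reflection)
r·s·r⁻¹ = sr⁻² ≠ s for n ≥ 3, so {e, s} is not closed under conjugation

No, not a normal subgroup


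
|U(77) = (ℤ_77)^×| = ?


U(n) is the group of units mod n; |U(n)| = φ(n)
|U(77)| = φ(77) = 60

|U(77) = (ℤ_77)^×| = 60


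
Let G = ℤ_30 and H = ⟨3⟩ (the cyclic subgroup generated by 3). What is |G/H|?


|⟨3⟩| = n / gcd(3, 30) = 30 / 3 = 10
H is normal (ℤ_30 is abelian).
|G/H| = |G| / |H| = 30 / 10 = 3

|G/H| = 3


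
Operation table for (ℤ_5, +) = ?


Elements: {0, 1, 2, 3, 4}
Operation: addition mod 5
Entry (a, b) = (a + b) mod 5

Cayley table:
  | 0 | 1 | 2 | 3 | 4
0 | 0 | 1 | 2 | 3 | 4
1 | 1 | 2 | 3 | 4 | 0
2 | 2 | 3 | 4 | 0 | 1
3 | 3 | 4 | 0 | 1 | 2
4 | 4 | 0 | 1 | 2 | 3


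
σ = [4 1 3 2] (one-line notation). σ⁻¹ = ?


To find σ⁻¹, swap domain and range:
σ(1) = 4 → σ⁻¹(4) = 1
σ(2) = 1 → σ⁻¹(1) = 2
σ(3) = 3 → σ⁻¹(3) = 3
σ(4) = 2 → σ⁻¹(2) = 4

σ⁻¹ = [2 4 3 1]


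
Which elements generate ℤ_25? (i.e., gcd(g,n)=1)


g generates ℤ_n iff gcd(g,n) = 1
Prime factors of 25: 5
Generators are g ∈ {1,...,24} not divisible by any of these primes.
Generators: {1, 2, 3, 4, 6, 7, 8, 9, 11, 12, 13, 14, 16, 17, 18, 19, 21, 22, 23, 24}
Number of generators = φ(25) = 20

Generators of ℤ_25 = {1, 2, 3, 4, 6, 7, 8, 9, 11, 12, 13, 14, 16, 17, 18, 19, 21, 22, 23, 24}


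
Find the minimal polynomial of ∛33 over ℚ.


∛33 satisfies x³ - 33 = 0, irreducible over ℚ (no rational root; 33 is not a perfect cube)

Minimal polynomial: x³ - 33


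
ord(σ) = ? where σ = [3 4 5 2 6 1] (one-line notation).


Cycle decomposition: (1 3 5 6) (2 4)
Cycle lengths: 4, 2
Order = lcm(4, 2) = 4

ord(σ) = 4


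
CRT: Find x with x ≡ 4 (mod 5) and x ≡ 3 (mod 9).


m₁ = 5, m₂ = 9, gcd = 1, so CRT applies. M = m₁·m₂ = 45
Let M₁ = M/m₁ = 9, M₂ = M/m₂ = 5
Find y₁ ≡ M₁⁻¹ (mod m₁): 9⁻¹ ≡ 4 (mod 5)
Find y₂ ≡ M₂⁻¹ (mod m₂): 5⁻¹ ≡ 2 (mod 9)
x = a₁·M₁·y₁ + a₂·M₂·y₂ = 4·9·4 + 3·5·2 = 174
Reduce mod 45: x ≡ 39
Check: 39 mod 5 = 4 ✓, 39 mod 9 = 3 ✓

x ≡ 39 (mod 45)


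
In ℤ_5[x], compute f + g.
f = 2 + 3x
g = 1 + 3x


Add coefficients mod 5:
x^0: 2 + 1 = 3 (mod 5)
x^1: 3 + 3 = 1 (mod 5)
Result: 3 + x

f + g = 3 + x


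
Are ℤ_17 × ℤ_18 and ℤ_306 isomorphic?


Comparing ℤ_17 × ℤ_18 and ℤ_306:
gcd(17,18) = 1, so ℤ_17 × ℤ_18 ≅ ℤ_306 (CRT)

Yes, ℤ_17 × ℤ_18 ≅ ℤ_306


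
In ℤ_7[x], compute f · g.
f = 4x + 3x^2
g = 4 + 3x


Expand and collect like terms; reduce coefficients mod 7:
x^0: 0·4 = 0 ≡ 0 (mod 7)
x^1: 0·3 + 4·4 = 16 ≡ 2 (mod 7)
x^2: 4·3 + 3·4 = 24 ≡ 3 (mod 7)
x^3: 3·3 = 9 ≡ 2 (mod 7)
Result: 2x + 3x^2 + 2x^3

f · g = 2x + 3x^2 + 2x^3


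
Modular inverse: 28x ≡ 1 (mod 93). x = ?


Use the extended Euclidean algorithm to write 1 = 28·s + 93·t; then s mod 93 is the inverse.
Euclidean algorithm:
  28 = 0·93 + 28
  93 = 3·28 + 9
  28 = 3·9 + 1
  9 = 9·1 + 0
gcd(28,93) = 1
Back-substitution gives: 28·(10) + 93·(-3) = 1
So 28⁻¹ ≡ 10 ≡ 10 (mod 93)
Check: 28 × 10 = 280 ≡ 1 (mod 93) ✓

28⁻¹ ≡ 10 (mod 93)


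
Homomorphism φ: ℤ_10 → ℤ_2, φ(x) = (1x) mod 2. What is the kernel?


Kernel = preimage of identity
ker(φ) = {x ∈ ℤ_10 : 1x ≡ 0 (mod 2)}. Since 2 | 10, φ is well-defined. The kernel is the cyclic subgroup ⟨2⟩ of ℤ_10 (order 5), i.e. {0, 2, 4, 6, 8}

ker(φ) = {0, 2, 4, 6, 8}


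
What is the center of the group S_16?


Z(G) = {g ∈ G | gx = xg for all x ∈ G}
S_n is non-abelian for n ≥ 3; Z(S_16) is trivial

Z(S_16) = {e}


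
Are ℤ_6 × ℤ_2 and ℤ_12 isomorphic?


Comparing ℤ_6 × ℤ_2 and ℤ_12:
gcd(6,2) = 2 ≠ 1. Max element order in ℤ_6×ℤ_2 is lcm(6,2) = 6 < 12, so it has no element of order 12

No, ℤ_6 × ℤ_2 ≇ ℤ_12


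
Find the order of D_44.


|D_n| = 2n (n rotations and n reflections)
|D_44| = 2×44 = 88

|D_44| = 88


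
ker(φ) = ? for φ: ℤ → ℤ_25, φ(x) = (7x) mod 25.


Kernel = preimage of identity
ker(φ) = {x ∈ ℤ : 7x ≡ 0 (mod 25)}. gcd(7,25) = 1, so 7x ≡ 0 (mod 25) ⟺ x ≡ 0 (mod 25/1 = 25). Hence ker(φ) = 25ℤ

ker(φ) = 25ℤ


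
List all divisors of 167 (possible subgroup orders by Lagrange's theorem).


Lagrange's theorem: |H| divides |G|
|G| = 167
Divisors of 167: 1, 167

Possible subgroup orders: {1, 167}


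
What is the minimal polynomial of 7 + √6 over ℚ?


Let α = 7 + √6. Then α - 7 = √6, so (α - 7)² = 6, giving α² - 14α + 43 = 0. Degree 2 and α ∉ ℚ, so this is the minimal polynomial.

Minimal polynomial: x² - 14x + 43


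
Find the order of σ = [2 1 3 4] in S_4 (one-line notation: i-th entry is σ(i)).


Cycle decomposition: (1 2)
Cycle lengths: 2
Order = lcm(2) = 2

ord(σ) = 2


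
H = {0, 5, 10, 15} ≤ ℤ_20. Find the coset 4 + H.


4 + H = {4 + h (mod 20) : h ∈ H}
4+0=4, 4+5=9, 4+10=14, 4+15=19

4 + H = {4, 9, 14, 19}


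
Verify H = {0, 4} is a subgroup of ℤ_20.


Subgroup test for H = {0, 4} in (ℤ_20, +):
(1) 0 ∈ H? Yes
(2) Closure: for all a,b ∈ H, (a+b) mod 20 ∈ H? No  [counterexample: 4 + 4 = 8 ∉ H]
(3) Inverses: for all a ∈ H, -a mod 20 ∈ H? No

No, H is not a subgroup of ℤ_20


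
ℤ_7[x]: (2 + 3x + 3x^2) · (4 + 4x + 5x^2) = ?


Expand and collect like terms; reduce coefficients mod 7:
x^0: 2·4 = 8 ≡ 1 (mod 7)
x^1: 2·4 + 3·4 = 20 ≡ 6 (mod 7)
x^2: 2·5 + 3·4 + 3·4 = 34 ≡ 6 (mod 7)
x^3: 3·5 + 3·4 = 27 ≡ 6 (mod 7)
x^4: 3·5 = 15 ≡ 1 (mod 7)
Result: 1 + 6x + 6x^2 + 6x^3 + x^4

f · g = 1 + 6x + 6x^2 + 6x^3 + x^4


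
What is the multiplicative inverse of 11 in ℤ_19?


Use the extended Euclidean algorithm to write 1 = 11·s + 19·t; then s mod 19 is the inverse.
Euclidean algorithm:
  11 = 0·19 + 11
  19 = 1·11 + 8
  11 = 1·8 + 3
  8 = 2·3 + 2
  3 = 1·2 + 1
  2 = 2·1 + 0
gcd(11,19) = 1
Back-substitution gives: 11·(7) + 19·(-4) = 1
So 11⁻¹ ≡ 7 ≡ 7 (mod 19)
Check: 11 × 7 = 77 ≡ 1 (mod 19) ✓

11⁻¹ ≡ 7 (mod 19)


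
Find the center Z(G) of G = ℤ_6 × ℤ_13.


Z(G) = {g ∈ G | gx = xg for all x ∈ G}
Direct product of abelian groups is abelian, so Z(G) = G

Z(ℤ_6 × ℤ_13) = ℤ_6 × ℤ_13


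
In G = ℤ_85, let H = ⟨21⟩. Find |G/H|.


|⟨21⟩| = n / gcd(21, 85) = 85 / 1 = 85
H is normal (ℤ_85 is abelian).
|G/H| = |G| / |H| = 85 / 85 = 1

|G/H| = 1


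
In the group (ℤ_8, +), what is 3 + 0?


Operation: addition mod 8
3 + 0 = (a + b) mod 8 with a = 3, b = 0

3 + 0 = 3


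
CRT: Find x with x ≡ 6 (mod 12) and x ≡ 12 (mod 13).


m₁ = 12, m₂ = 13, gcd = 1, so CRT applies. M = m₁·m₂ = 156
Let M₁ = M/m₁ = 13, M₂ = M/m₂ = 12
Find y₁ ≡ M₁⁻¹ (mod m₁): 13⁻¹ ≡ 1 (mod 12)
Find y₂ ≡ M₂⁻¹ (mod m₂): 12⁻¹ ≡ 12 (mod 13)
x = a₁·M₁·y₁ + a₂·M₂·y₂ = 6·13·1 + 12·12·12 = 1806
Reduce mod 156: x ≡ 90
Check: 90 mod 12 = 6 ✓, 90 mod 13 = 12 ✓

x ≡ 90 (mod 156)


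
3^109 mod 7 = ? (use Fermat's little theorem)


Fermat's little theorem: if p is prime and gcd(a,p)=1, then a^(p-1) ≡ 1 (mod p)
p = 7 is prime, gcd(3,7) = 1
Reduce exponent: 109 mod 6 = 1
So 3^109 ≡ 3^1 (mod 7)
3^1 mod 7 = 3

3^109 ≡ 3 (mod 7)


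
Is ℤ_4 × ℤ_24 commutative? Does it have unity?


Direct product ring; commutative with unity (1,1); but (1,0)·(0,1) = (0,0) gives zero divisors, so not an integral domain
Commutative: Yes
Integral domain: No
Has unity: Yes

ℤ_4 × ℤ_24: Commutative=Yes, Unity=Yes


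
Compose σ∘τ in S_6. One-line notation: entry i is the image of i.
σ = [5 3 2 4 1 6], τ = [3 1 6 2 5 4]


σ∘τ: apply τ first, then σ
1 →τ 3 →σ 2
2 →τ 1 →σ 5
3 →τ 6 →σ 6
4 →τ 2 →σ 3
5 →τ 5 →σ 1
6 →τ 4 →σ 4

σ∘τ = [2 5 6 3 1 4]


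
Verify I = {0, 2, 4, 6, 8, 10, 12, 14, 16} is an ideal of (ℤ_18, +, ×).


Check ideal conditions for I = {0, 2, 4, 6, 8, 10, 12, 14, 16} in ℤ_18:
(1) I is an additive subgroup? Yes
(2) For r ∈ ℤ_18 and a ∈ I: r·a ∈ I? Yes

Yes, I is an ideal of ℤ_18


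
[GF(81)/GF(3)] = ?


GF(81) = GF(3^4), so the extension degree is 4

[GF(81)/GF(3)] = 4


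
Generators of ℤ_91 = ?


g generates ℤ_n iff gcd(g,n) = 1
Prime factors of 91: 7, 13
Generators are g ∈ {1,...,90} not divisible by any of these primes.
Generators: {1, 2, 3, 4, 5, 6, 8, 9, 10, 11, 12, 15, 16, 17, 18, 19, 20, 22, 23, 24, 25, 27, 29, 30, 31, 32, 33, 34, 36, 37, 38, 40, 41, 43, 44, 45, 46, 47, 48, 50, 51, 53, 54, 55, 57, 58, 59, 60, 61, 62, 64, 66, 67, 68, 69, 71, 72, 73, 74, 75, 76, 79, 80, 81, 82, 83, 85, 86, 87, 88, 89, 90}
Number of generators = φ(91) = 72

Generators of ℤ_91 = {1, 2, 3, 4, 5, 6, 8, 9, 10, 11, 12, 15, 16, 17, 18, 19, 20, 22, 23, 24, 25, 27, 29, 30, 31, 32, 33, 34, 36, 37, 38, 40, 41, 43, 44, 45, 46, 47, 48, 50, 51, 53, 54, 55, 57, 58, 59, 60, 61, 62, 64, 66, 67, 68, 69, 71, 72, 73, 74, 75, 76, 79, 80, 81, 82, 83, 85, 86, 87, 88, 89, 90}


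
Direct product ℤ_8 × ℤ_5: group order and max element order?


|ℤ_8 × ℤ_5| = 8 × 5 = 40
Max element order = lcm(8,5) = 40
Cyclic? Yes (gcd=1)

|ℤ_8×ℤ_5| = 40, max element order = 40


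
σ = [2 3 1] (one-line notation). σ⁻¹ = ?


To find σ⁻¹, swap domain and range:
σ(1) = 2 → σ⁻¹(2) = 1
σ(2) = 3 → σ⁻¹(3) = 2
σ(3) = 1 → σ⁻¹(1) = 3

σ⁻¹ = [3 1 2]


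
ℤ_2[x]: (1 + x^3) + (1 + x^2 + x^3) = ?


Add coefficients mod 2:
x^0: 1 + 1 = 0 (mod 2)
x^1: 0 + 0 = 0 (mod 2)
x^2: 0 + 1 = 1 (mod 2)
x^3: 1 + 1 = 0 (mod 2)
Result: x^2

f + g = x^2


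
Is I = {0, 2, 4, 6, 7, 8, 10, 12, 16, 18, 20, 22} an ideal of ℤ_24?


Check ideal conditions for I = {0, 2, 4, 6, 7, 8, 10, 12, 16, 18, 20, 22} in ℤ_24:
(1) I is an additive subgroup? No
(2) For r ∈ ℤ_24 and a ∈ I: r·a ∈ I? No  [counterexample: r=2, a=7, r·a mod 24 = 14 ∉ I]

No, I is not an ideal of ℤ_24


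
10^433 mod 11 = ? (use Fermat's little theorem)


Fermat's little theorem: if p is prime and gcd(a,p)=1, then a^(p-1) ≡ 1 (mod p)
p = 11 is prime, gcd(10,11) = 1
Reduce exponent: 433 mod 10 = 3
So 10^433 ≡ 10^3 (mod 11)
10^3 mod 11 = 10

10^433 ≡ 10 (mod 11)


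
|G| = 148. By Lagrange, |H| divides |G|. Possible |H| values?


Lagrange's theorem: |H| divides |G|
|G| = 148
Divisors of 148: 1, 2, 4, 37, 74, 148

Possible subgroup orders: {1, 2, 4, 37, 74, 148}


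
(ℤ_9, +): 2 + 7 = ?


Operation: addition mod 9
2 + 7 = (a + b) mod 9 with a = 2, b = 7

2 + 7 = 0


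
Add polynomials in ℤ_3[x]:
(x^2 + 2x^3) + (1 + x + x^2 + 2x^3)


Add coefficients mod 3:
x^0: 0 + 1 = 1 (mod 3)
x^1: 0 + 1 = 1 (mod 3)
x^2: 1 + 1 = 2 (mod 3)
x^3: 2 + 2 = 1 (mod 3)
Result: 1 + x + 2x^2 + x^3

f + g = 1 + x + 2x^2 + x^3


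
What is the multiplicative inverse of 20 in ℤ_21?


Use the extended Euclidean algorithm to write 1 = 20·s + 21·t; then s mod 21 is the inverse.
Euclidean algorithm:
  20 = 0·21 + 20
  21 = 1·20 + 1
  20 = 20·1 + 0
gcd(20,21) = 1
Back-substitution gives: 20·(-1) + 21·(1) = 1
So 20⁻¹ ≡ -1 ≡ 20 (mod 21)
Check: 20 × 20 = 400 ≡ 1 (mod 21) ✓

20⁻¹ ≡ 20 (mod 21)


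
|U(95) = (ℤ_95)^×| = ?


U(n) is the group of units mod n; |U(n)| = φ(n)
|U(95)| = φ(95) = 72

|U(95) = (ℤ_95)^×| = 72


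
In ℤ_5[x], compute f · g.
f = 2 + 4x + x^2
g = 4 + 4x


Expand and collect like terms; reduce coefficients mod 5:
x^0: 2·4 = 8 ≡ 3 (mod 5)
x^1: 2·4 + 4·4 = 24 ≡ 4 (mod 5)
x^2: 4·4 + 1·4 = 20 ≡ 0 (mod 5)
x^3: 1·4 = 4 ≡ 4 (mod 5)
Result: 3 + 4x + 4x^3

f · g = 3 + 4x + 4x^3


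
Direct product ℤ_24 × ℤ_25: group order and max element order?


|ℤ_24 × ℤ_25| = 24 × 25 = 600
Max element order = lcm(24,25) = 600
Cyclic? Yes (gcd=1)

|ℤ_24×ℤ_25| = 600, max element order = 600


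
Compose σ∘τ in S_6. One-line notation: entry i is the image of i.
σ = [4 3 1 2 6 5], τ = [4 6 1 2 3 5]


σ∘τ: apply τ first, then σ
1 →τ 4 →σ 2
2 →τ 6 →σ 5
3 →τ 1 →σ 4
4 →τ 2 →σ 3
5 →τ 3 →σ 1
6 →τ 5 →σ 6

σ∘τ = [2 5 4 3 1 6]


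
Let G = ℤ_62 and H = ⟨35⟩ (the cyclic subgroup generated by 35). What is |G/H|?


|⟨35⟩| = n / gcd(35, 62) = 62 / 1 = 62
H is normal (ℤ_62 is abelian).
|G/H| = |G| / |H| = 62 / 62 = 1

|G/H| = 1


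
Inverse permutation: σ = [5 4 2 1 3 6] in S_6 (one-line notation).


To find σ⁻¹, swap domain and range:
σ(1) = 5 → σ⁻¹(5) = 1
σ(2) = 4 → σ⁻¹(4) = 2
σ(3) = 2 → σ⁻¹(2) = 3
σ(4) = 1 → σ⁻¹(1) = 4
σ(5) = 3 → σ⁻¹(3) = 5
σ(6) = 6 → σ⁻¹(6) = 6

σ⁻¹ = [4 3 5 2 1 6]


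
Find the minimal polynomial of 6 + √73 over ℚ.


Let α = 6 + √73. Then α - 6 = √73, so (α - 6)² = 73, giving α² - 12α - 37 = 0. Degree 2 and α ∉ ℚ, so this is the minimal polynomial.

Minimal polynomial: x² - 12x - 37


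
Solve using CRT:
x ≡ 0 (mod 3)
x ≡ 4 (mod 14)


m₁ = 3, m₂ = 14, gcd = 1, so CRT applies. M = m₁·m₂ = 42
Let M₁ = M/m₁ = 14, M₂ = M/m₂ = 3
Find y₁ ≡ M₁⁻¹ (mod m₁): 14⁻¹ ≡ 2 (mod 3)
Find y₂ ≡ M₂⁻¹ (mod m₂): 3⁻¹ ≡ 5 (mod 14)
x = a₁·M₁·y₁ + a₂·M₂·y₂ = 0·14·2 + 4·3·5 = 60
Reduce mod 42: x ≡ 18
Check: 18 mod 3 = 0 ✓, 18 mod 14 = 4 ✓

x ≡ 18 (mod 42)


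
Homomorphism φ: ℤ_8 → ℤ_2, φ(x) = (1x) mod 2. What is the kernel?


Kernel = preimage of identity
ker(φ) = {x ∈ ℤ_8 : 1x ≡ 0 (mod 2)}. Since 2 | 8, φ is well-defined. The kernel is the cyclic subgroup ⟨2⟩ of ℤ_8 (order 4), i.e. {0, 2, 4, 6}

ker(φ) = {0, 2, 4, 6}


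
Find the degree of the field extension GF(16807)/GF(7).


GF(16807) = GF(7^5), so the extension degree is 5

[GF(16807)/GF(7)] = 5


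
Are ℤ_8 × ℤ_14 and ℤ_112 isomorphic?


Comparing ℤ_8 × ℤ_14 and ℤ_112:
gcd(8,14) = 2 ≠ 1. Max element order in ℤ_8×ℤ_14 is lcm(8,14) = 56 < 112, so it has no element of order 112

No, ℤ_8 × ℤ_14 ≇ ℤ_112


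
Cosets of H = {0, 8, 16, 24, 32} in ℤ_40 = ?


H = {0, 8, 16, 24, 32}, |H| = 5
Number of cosets = |G|/|H| = 40/5 = 8
0 + H = {0, 8, 16, 24, 32}
1 + H = {1, 9, 17, 25, 33}
2 + H = {2, 10, 18, 26, 34}
3 + H = {3, 11, 19, 27, 35}
4 + H = {4, 12, 20, 28, 36}
5 + H = {5, 13, 21, 29, 37}
6 + H = {6, 14, 22, 30, 38}
7 + H = {7, 15, 23, 31, 39}

Cosets: 0+H={0,8,16,24,32}; 1+H={1,9,17,25,33}; 2+H={2,10,18,26,34}; 3+H={3,11,19,27,35}; 4+H={4,12,20,28,36}; 5+H={5,13,21,29,37}; 6+H={6,14,22,30,38}; 7+H={7,15,23,31,39}


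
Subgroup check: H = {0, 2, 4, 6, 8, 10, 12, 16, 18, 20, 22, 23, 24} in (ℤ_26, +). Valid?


Subgroup test for H = {0, 2, 4, 6, 8, 10, 12, 16, 18, 20, 22, 23, 24} in (ℤ_26, +):
(1) 0 ∈ H? Yes
(2) Closure: for all a,b ∈ H, (a+b) mod 26 ∈ H? No  [counterexample: 2 + 12 = 14 ∉ H]
(3) Inverses: for all a ∈ H, -a mod 26 ∈ H? No

No, H is not a subgroup of ℤ_26


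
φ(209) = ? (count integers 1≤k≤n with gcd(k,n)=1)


Factor n: 209 = 11 × 19
φ(n) = n · ∏(1 - 1/p) over distinct primes p | n
φ(209) = 209 · (1 - 1/11) · (1 - 1/19) = 180

φ(209) = 180


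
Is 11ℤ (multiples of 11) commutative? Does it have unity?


11ℤ is a commutative ring under +,× but has no multiplicative identity (1 ∉ 11ℤ); it has no zero divisors, but without unity it is not an integral domain
Commutative: Yes
Integral domain: No
Has unity: No

11ℤ (multiples of 11): Commutative=Yes, Unity=No


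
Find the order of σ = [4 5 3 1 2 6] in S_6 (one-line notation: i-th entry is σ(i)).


Cycle decomposition: (1 4) (2 5)
Cycle lengths: 2, 2
Order = lcm(2, 2) = 2

ord(σ) = 2


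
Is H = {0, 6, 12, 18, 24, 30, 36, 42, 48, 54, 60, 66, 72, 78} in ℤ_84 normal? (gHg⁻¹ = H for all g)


H = {0, 6, 12, 18, 24, 30, 36, 42, 48, 54, 60, 66, 72, 78} in ℤ_84
ℤ_84 is abelian; every subgroup of an abelian group is normal

Yes, normal subgroup


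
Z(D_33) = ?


Z(G) = {g ∈ G | gx = xg for all x ∈ G}
For odd n, Z(D_n) = {e}: no nontrivial rotation commutes with all reflections

Z(D_33) = {e}


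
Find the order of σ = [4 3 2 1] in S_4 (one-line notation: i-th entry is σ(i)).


Cycle decomposition: (1 4) (2 3)
Cycle lengths: 2, 2
Order = lcm(2, 2) = 2

ord(σ) = 2


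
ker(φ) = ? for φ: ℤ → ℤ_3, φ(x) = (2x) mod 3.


Kernel = preimage of identity
ker(φ) = {x ∈ ℤ : 2x ≡ 0 (mod 3)}. gcd(2,3) = 1, so 2x ≡ 0 (mod 3) ⟺ x ≡ 0 (mod 3/1 = 3). Hence ker(φ) = 3ℤ

ker(φ) = 3ℤ


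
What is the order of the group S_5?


|S_n| = n! (number of permutations of n symbols)
|S_5| = 5! = 120

|S_5| = 120


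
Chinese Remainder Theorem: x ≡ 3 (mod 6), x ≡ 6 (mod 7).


m₁ = 6, m₂ = 7, gcd = 1, so CRT applies. M = m₁·m₂ = 42
Let M₁ = M/m₁ = 7, M₂ = M/m₂ = 6
Find y₁ ≡ M₁⁻¹ (mod m₁): 7⁻¹ ≡ 1 (mod 6)
Find y₂ ≡ M₂⁻¹ (mod m₂): 6⁻¹ ≡ 6 (mod 7)
x = a₁·M₁·y₁ + a₂·M₂·y₂ = 3·7·1 + 6·6·6 = 237
Reduce mod 42: x ≡ 27
Check: 27 mod 6 = 3 ✓, 27 mod 7 = 6 ✓

x ≡ 27 (mod 42)


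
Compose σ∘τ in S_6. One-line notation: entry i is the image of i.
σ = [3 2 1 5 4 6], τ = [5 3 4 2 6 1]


σ∘τ: apply τ first, then σ
1 →τ 5 →σ 4
2 →τ 3 →σ 1
3 →τ 4 →σ 5
4 →τ 2 →σ 2
5 →τ 6 →σ 6
6 →τ 1 →σ 3

σ∘τ = [4 1 5 2 6 3]


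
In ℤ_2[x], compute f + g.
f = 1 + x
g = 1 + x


Add coefficients mod 2:
x^0: 1 + 1 = 0 (mod 2)
x^1: 1 + 1 = 0 (mod 2)
Result: 0

f + g = 0


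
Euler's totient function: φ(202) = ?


Factor n: 202 = 2 × 101
φ(n) = n · ∏(1 - 1/p) over distinct primes p | n
φ(202) = 202 · (1 - 1/2) · (1 - 1/101) = 100

φ(202) = 100


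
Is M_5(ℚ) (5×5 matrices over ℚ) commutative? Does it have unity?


Matrix multiplication is non-commutative for n ≥ 2; the identity matrix I is the unity; singular matrices give zero divisors, so not an integral domain
Commutative: No
Integral domain: No
Has unity: Yes

M_5(ℚ) (5×5 matrices over ℚ): Commutative=No, Unity=Yes


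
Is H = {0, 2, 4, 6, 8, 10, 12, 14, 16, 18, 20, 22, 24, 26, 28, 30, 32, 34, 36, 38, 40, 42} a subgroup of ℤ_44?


Subgroup test for H = {0, 2, 4, 6, 8, 10, 12, 14, 16, 18, 20, 22, 24, 26, 28, 30, 32, 34, 36, 38, 40, 42} in (ℤ_44, +):
(1) 0 ∈ H? Yes
(2) Closure: for all a,b ∈ H, (a+b) mod 44 ∈ H? Yes
(3) Inverses: for all a ∈ H, -a mod 44 ∈ H? Yes

Yes, H is a subgroup of ℤ_44


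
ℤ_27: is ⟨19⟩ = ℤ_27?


g generates ℤ_n iff gcd(g, n) = 1
gcd(19, 27) = 1
Since gcd = 1, 19 is a generator.

Yes, 19 generates ℤ_27


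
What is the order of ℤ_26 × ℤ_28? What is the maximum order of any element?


|ℤ_26 × ℤ_28| = 26 × 28 = 728
Max element order = lcm(26,28) = 364
Cyclic? No (gcd=2)

|ℤ_26×ℤ_28| = 728, max element order = 364


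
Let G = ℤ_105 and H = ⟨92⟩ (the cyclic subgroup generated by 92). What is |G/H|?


|⟨92⟩| = n / gcd(92, 105) = 105 / 1 = 105
H is normal (ℤ_105 is abelian).
|G/H| = |G| / |H| = 105 / 105 = 1

|G/H| = 1
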